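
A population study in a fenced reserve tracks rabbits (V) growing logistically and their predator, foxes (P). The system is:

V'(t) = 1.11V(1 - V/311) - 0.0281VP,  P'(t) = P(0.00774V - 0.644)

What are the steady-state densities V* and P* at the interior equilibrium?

From dP/dt = 0 with P > 0: 0.00774V* = 0.644, so V* = 83.2.
Substitute into dV/dt = 0: 1.11(1 - 83.2/311) = 0.0281P*.
The bracket is 0.732, giving P* = 0.813/0.0281 = 28.9.

V* ≈ 83.2, P* ≈ 28.9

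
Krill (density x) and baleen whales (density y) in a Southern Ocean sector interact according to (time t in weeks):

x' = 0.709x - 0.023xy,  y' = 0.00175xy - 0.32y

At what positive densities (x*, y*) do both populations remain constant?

x* ≈ 183, y* ≈ 30.8

Set dy/dt = 0 with y > 0: 0.00175x - 0.32 = 0, so x* = 0.32/0.00175 = 183.
Set dx/dt = 0 with x > 0: 0.709 - 0.023y = 0, so y* = 0.709/0.023 = 30.8.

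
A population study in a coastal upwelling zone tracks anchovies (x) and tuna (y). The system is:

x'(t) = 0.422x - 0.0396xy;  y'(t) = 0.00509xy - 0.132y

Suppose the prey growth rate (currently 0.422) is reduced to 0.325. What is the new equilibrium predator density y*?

At the interior fixed point, setting dx/dt = 0 with x > 0 fixes y* = (prey growth rate)/(xy coefficient) — independent of the other coefficients.
With the change, y* = 0.325/0.0396 = 8.21; it falls from 10.7.

y* ≈ 8.21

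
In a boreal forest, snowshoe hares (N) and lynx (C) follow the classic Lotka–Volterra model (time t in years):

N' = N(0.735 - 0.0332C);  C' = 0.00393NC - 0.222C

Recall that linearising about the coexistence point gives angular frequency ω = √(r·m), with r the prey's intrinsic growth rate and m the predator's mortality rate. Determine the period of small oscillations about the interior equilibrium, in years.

T ≈ 15.6 years

Here r = 0.735 and m = 0.222, so r·m = 0.163.
ω = √0.163 = 0.404 per year, hence T = 2π/ω ≈ 15.6 years.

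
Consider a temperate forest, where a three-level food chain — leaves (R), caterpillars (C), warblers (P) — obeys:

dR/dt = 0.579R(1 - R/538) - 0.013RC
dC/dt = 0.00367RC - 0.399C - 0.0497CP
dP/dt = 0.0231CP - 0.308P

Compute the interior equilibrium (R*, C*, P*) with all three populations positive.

R* ≈ 377, C* ≈ 13.3, P* ≈ 19.8

From dP/dt = 0: 0.0231C* = 0.308, so C* = 13.3.
From dR/dt = 0: 0.579(1 - R*/538) = 0.013·13.3, giving R* = 538·(1 - 0.299) = 377.
From dC/dt = 0: 0.00367·377 - 0.399 = 0.0497P*, so P* = 0.984/0.0497 = 19.8.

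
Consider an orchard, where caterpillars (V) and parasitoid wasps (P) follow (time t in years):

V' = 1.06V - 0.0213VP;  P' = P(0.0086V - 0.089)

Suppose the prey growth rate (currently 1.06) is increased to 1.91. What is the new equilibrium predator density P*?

P* ≈ 89.7

At the interior fixed point, setting dV/dt = 0 with V > 0 fixes P* = (prey growth rate)/(VP coefficient) — independent of the other coefficients.
With the change, P* = 1.91/0.0213 = 89.7; it rises from 49.8.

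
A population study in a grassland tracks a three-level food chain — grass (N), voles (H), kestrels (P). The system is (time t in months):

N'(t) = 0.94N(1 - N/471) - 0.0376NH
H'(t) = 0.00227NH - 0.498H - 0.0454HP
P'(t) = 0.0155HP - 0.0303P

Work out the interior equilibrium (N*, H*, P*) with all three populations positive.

From dP/dt = 0: 0.0155H* = 0.0303, so H* = 1.95.
From dN/dt = 0: 0.94(1 - N*/471) = 0.0376·1.95, giving N* = 471·(1 - 0.0782) = 434.
From dH/dt = 0: 0.00227·434 - 0.498 = 0.0454P*, so P* = 0.488/0.0454 = 10.7.

N* ≈ 434, H* ≈ 1.95, P* ≈ 10.7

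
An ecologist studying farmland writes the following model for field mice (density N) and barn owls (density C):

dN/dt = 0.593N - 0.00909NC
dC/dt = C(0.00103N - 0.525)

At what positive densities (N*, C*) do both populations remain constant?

N* ≈ 510, C* ≈ 65.2

Set dC/dt = 0 with C > 0: 0.00103N - 0.525 = 0, so N* = 0.525/0.00103 = 510.
Set dN/dt = 0 with N > 0: 0.593 - 0.00909C = 0, so C* = 0.593/0.00909 = 65.2.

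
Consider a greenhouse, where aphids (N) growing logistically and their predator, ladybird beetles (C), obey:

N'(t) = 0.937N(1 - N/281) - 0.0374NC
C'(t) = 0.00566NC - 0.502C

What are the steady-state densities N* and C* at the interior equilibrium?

From dC/dt = 0 with C > 0: 0.00566N* = 0.502, so N* = 88.7.
Substitute into dN/dt = 0: 0.937(1 - 88.7/281) = 0.0374C*.
The bracket is 0.684, giving C* = 0.641/0.0374 = 17.1.

N* ≈ 88.7, C* ≈ 17.1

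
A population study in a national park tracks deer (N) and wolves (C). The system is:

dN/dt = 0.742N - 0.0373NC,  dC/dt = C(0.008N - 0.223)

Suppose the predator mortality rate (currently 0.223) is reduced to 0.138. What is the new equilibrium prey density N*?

At the interior fixed point, setting dC/dt = 0 with C > 0 fixes N* = (predator death rate)/(NC coefficient) — independent of the other coefficients.
With the change, N* = 0.138/0.008 = 17.2; it falls from 27.9.

N* ≈ 17.2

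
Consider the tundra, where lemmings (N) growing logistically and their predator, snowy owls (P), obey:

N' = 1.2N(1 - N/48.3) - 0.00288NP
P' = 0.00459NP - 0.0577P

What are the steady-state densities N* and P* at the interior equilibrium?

From dP/dt = 0 with P > 0: 0.00459N* = 0.0577, so N* = 12.6.
Substitute into dN/dt = 0: 1.2(1 - 12.6/48.3) = 0.00288P*.
The bracket is 0.74, giving P* = 0.888/0.00288 = 308.

N* ≈ 12.6, P* ≈ 308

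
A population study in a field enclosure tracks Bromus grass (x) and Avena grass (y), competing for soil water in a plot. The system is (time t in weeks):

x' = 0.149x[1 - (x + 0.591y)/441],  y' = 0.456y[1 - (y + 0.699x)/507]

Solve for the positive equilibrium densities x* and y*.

Setting both brackets to zero gives the nullclines x + 0.591y = 441 and 0.699x + y = 507.
Substituting y = 507 - 0.699x into the first: x(1 - 0.591·0.699) = 441 - 0.591·507.
So x* = 141/0.587 = 241, and then y* = 507 - 0.699·241 = 339.

x* ≈ 241, y* ≈ 339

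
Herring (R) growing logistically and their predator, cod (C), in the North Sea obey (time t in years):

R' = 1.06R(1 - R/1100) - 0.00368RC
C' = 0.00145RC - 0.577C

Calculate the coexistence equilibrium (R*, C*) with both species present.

From dC/dt = 0 with C > 0: 0.00145R* = 0.577, so R* = 398.
Substitute into dR/dt = 0: 1.06(1 - 398/1100) = 0.00368C*.
The bracket is 0.638, giving C* = 0.677/0.00368 = 184.

R* ≈ 398, C* ≈ 184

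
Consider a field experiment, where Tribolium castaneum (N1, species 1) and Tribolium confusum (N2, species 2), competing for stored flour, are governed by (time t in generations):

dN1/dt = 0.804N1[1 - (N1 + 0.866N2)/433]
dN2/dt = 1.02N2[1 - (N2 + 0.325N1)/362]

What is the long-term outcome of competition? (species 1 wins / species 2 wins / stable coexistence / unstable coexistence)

Compare the nullcline intercepts: K1/α12 = 433/0.866 = 500 > K2 = 362; K2/α21 = 362/0.325 = 1110 > K1 = 433.
Since both inequalities hold, each species can invade when rare, so the interior equilibrium is stable.

stable coexistence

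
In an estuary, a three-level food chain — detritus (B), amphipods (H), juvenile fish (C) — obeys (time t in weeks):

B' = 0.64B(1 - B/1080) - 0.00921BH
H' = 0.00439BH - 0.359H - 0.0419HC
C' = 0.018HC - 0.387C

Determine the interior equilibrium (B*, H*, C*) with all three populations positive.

From dC/dt = 0: 0.018H* = 0.387, so H* = 21.5.
From dB/dt = 0: 0.64(1 - B*/1080) = 0.00921·21.5, giving B* = 1080·(1 - 0.309) = 746.
From dH/dt = 0: 0.00439·746 - 0.359 = 0.0419C*, so C* = 2.92/0.0419 = 69.6.

B* ≈ 746, H* ≈ 21.5, C* ≈ 69.6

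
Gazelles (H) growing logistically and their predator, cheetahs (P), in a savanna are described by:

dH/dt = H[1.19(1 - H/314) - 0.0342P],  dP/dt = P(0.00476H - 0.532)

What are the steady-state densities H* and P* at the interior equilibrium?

From dP/dt = 0 with P > 0: 0.00476H* = 0.532, so H* = 112.
Substitute into dH/dt = 0: 1.19(1 - 112/314) = 0.0342P*.
The bracket is 0.644, giving P* = 0.766/0.0342 = 22.4.

H* ≈ 112, P* ≈ 22.4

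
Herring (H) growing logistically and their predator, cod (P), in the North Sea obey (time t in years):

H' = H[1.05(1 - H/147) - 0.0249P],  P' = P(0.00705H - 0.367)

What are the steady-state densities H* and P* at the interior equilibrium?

H* ≈ 52.1, P* ≈ 27.2

From dP/dt = 0 with P > 0: 0.00705H* = 0.367, so H* = 52.1.
Substitute into dH/dt = 0: 1.05(1 - 52.1/147) = 0.0249P*.
The bracket is 0.646, giving P* = 0.678/0.0249 = 27.2.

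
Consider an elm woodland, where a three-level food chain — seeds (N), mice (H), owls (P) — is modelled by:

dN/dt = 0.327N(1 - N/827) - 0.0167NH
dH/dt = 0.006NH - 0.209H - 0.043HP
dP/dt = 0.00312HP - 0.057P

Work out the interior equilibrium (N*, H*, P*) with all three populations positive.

N* ≈ 55.4, H* ≈ 18.3, P* ≈ 2.87

From dP/dt = 0: 0.00312H* = 0.057, so H* = 18.3.
From dN/dt = 0: 0.327(1 - N*/827) = 0.0167·18.3, giving N* = 827·(1 - 0.933) = 55.4.
From dH/dt = 0: 0.006·55.4 - 0.209 = 0.043P*, so P* = 0.123/0.043 = 2.87.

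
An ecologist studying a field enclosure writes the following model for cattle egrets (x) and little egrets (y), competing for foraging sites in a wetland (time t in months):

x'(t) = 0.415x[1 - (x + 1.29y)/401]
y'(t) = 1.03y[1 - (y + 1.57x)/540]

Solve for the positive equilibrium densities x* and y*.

Setting both brackets to zero gives the nullclines x + 1.29y = 401 and 1.57x + y = 540.
Substituting y = 540 - 1.57x into the first: x(1 - 1.29·1.57) = 401 - 1.29·540.
So x* = -296/-1.03 = 288, and then y* = 540 - 1.57·288 = 87.4.

x* ≈ 288, y* ≈ 87.4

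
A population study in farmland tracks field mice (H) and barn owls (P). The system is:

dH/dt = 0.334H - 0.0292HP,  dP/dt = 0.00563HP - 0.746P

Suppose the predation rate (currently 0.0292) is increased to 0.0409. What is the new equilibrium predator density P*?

P* ≈ 8.17

At the interior fixed point, setting dH/dt = 0 with H > 0 fixes P* = (prey growth rate)/(HP coefficient) — independent of the other coefficients.
With the change, P* = 0.334/0.0409 = 8.17; it falls from 11.4.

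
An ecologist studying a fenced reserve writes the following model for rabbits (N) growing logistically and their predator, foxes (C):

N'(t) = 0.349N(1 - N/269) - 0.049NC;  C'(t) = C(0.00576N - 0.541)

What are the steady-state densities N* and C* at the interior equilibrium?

From dC/dt = 0 with C > 0: 0.00576N* = 0.541, so N* = 93.9.
Substitute into dN/dt = 0: 0.349(1 - 93.9/269) = 0.049C*.
The bracket is 0.651, giving C* = 0.227/0.049 = 4.64.

N* ≈ 93.9, C* ≈ 4.64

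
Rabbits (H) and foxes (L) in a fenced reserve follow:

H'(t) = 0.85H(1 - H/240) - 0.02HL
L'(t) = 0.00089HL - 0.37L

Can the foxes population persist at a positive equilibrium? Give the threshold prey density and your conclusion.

The predator equation gives dL/dt > 0 only when H > 0.37/0.00089 = 416.
Without the predator, H → K = 240. Since 240 < 416, the predator cannot invade.

Threshold H = 416; K < 416, so no, the predator goes extinct.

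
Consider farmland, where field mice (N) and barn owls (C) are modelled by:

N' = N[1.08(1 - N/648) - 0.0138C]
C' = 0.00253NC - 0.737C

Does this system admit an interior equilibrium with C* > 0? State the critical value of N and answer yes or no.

Threshold N = 291; K > 291, so yes, the predator persists.

The predator equation gives dC/dt > 0 only when N > 0.737/0.00253 = 291.
Without the predator, N → K = 648. Since 648 > 291, the predator can invade and persist.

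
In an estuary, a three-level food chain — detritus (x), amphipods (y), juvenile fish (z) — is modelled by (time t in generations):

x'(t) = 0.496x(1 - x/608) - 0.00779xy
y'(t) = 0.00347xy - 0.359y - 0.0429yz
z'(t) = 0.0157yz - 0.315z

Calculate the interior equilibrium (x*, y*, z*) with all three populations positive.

x* ≈ 416, y* ≈ 20.1, z* ≈ 25.3

From dz/dt = 0: 0.0157y* = 0.315, so y* = 20.1.
From dx/dt = 0: 0.496(1 - x*/608) = 0.00779·20.1, giving x* = 608·(1 - 0.315) = 416.
From dy/dt = 0: 0.00347·416 - 0.359 = 0.0429z*, so z* = 1.09/0.0429 = 25.3.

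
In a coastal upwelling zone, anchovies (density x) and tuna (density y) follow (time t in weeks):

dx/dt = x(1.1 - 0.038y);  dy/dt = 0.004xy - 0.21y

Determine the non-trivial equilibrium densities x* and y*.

Set dy/dt = 0 with y > 0: 0.004x - 0.21 = 0, so x* = 0.21/0.004 = 52.5.
Set dx/dt = 0 with x > 0: 1.1 - 0.038y = 0, so y* = 1.1/0.038 = 28.9.

x* ≈ 52.5, y* ≈ 28.9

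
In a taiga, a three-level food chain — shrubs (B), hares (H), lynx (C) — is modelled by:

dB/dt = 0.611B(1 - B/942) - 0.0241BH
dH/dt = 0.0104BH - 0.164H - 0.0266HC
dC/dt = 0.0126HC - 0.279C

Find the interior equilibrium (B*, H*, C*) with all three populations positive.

From dC/dt = 0: 0.0126H* = 0.279, so H* = 22.1.
From dB/dt = 0: 0.611(1 - B*/942) = 0.0241·22.1, giving B* = 942·(1 - 0.873) = 119.
From dH/dt = 0: 0.0104·119 - 0.164 = 0.0266C*, so C* = 1.08/0.0266 = 40.5.

B* ≈ 119, H* ≈ 22.1, C* ≈ 40.5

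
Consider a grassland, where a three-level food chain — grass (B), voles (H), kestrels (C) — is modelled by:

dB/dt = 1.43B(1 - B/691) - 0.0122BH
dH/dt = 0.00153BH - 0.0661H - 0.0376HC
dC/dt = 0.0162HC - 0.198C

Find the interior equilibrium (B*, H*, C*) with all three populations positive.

From dC/dt = 0: 0.0162H* = 0.198, so H* = 12.2.
From dB/dt = 0: 1.43(1 - B*/691) = 0.0122·12.2, giving B* = 691·(1 - 0.104) = 619.
From dH/dt = 0: 0.00153·619 - 0.0661 = 0.0376C*, so C* = 0.881/0.0376 = 23.4.

B* ≈ 619, H* ≈ 12.2, C* ≈ 23.4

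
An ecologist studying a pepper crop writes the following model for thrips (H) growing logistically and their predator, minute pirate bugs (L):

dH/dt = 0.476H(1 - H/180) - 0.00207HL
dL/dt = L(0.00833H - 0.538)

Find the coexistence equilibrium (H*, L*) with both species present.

From dL/dt = 0 with L > 0: 0.00833H* = 0.538, so H* = 64.6.
Substitute into dH/dt = 0: 0.476(1 - 64.6/180) = 0.00207L*.
The bracket is 0.641, giving L* = 0.305/0.00207 = 147.

H* ≈ 64.6, L* ≈ 147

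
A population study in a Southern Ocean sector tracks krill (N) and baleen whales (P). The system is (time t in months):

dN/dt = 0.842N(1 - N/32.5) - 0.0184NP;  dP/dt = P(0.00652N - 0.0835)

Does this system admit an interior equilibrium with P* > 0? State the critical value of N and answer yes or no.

The predator equation gives dP/dt > 0 only when N > 0.0835/0.00652 = 12.8.
Without the predator, N → K = 32.5. Since 32.5 > 12.8, the predator can invade and persist.

Threshold N = 12.8; K > 12.8, so yes, the predator persists.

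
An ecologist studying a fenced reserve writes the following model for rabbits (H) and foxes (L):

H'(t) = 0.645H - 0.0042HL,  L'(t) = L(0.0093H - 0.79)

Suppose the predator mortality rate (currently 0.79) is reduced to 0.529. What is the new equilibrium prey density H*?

H* ≈ 56.9

At the interior fixed point, setting dL/dt = 0 with L > 0 fixes H* = (predator death rate)/(HL coefficient) — independent of the other coefficients.
With the change, H* = 0.529/0.0093 = 56.9; it falls from 84.9.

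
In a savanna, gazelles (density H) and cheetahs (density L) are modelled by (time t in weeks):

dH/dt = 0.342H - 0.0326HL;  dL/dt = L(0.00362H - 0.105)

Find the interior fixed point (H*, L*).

Set dL/dt = 0 with L > 0: 0.00362H - 0.105 = 0, so H* = 0.105/0.00362 = 29.
Set dH/dt = 0 with H > 0: 0.342 - 0.0326L = 0, so L* = 0.342/0.0326 = 10.5.

H* ≈ 29, L* ≈ 10.5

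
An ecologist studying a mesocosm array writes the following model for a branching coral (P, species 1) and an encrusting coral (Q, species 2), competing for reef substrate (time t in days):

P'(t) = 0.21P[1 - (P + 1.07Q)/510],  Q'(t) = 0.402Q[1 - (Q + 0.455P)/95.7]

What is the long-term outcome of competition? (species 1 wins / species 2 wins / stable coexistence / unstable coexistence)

Compare the nullcline intercepts: K1/α12 = 510/1.07 = 477 > K2 = 95.7; K2/α21 = 95.7/0.455 = 210 < K1 = 510.
Since the inequalities point opposite ways, species 1 can invade but species 2 cannot.

species 1 excludes species 2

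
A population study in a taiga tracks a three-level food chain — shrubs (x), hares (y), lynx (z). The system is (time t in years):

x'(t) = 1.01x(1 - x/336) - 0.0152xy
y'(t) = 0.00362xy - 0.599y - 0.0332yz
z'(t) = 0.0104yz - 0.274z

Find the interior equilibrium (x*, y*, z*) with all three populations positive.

x* ≈ 203, y* ≈ 26.3, z* ≈ 4.07

From dz/dt = 0: 0.0104y* = 0.274, so y* = 26.3.
From dx/dt = 0: 1.01(1 - x*/336) = 0.0152·26.3, giving x* = 336·(1 - 0.396) = 203.
From dy/dt = 0: 0.00362·203 - 0.599 = 0.0332z*, so z* = 0.135/0.0332 = 4.07.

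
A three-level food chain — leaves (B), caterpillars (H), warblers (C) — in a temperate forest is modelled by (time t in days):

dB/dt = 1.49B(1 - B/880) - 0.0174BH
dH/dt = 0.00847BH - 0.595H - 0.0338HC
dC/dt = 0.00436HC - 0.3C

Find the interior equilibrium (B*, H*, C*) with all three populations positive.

B* ≈ 173, H* ≈ 68.8, C* ≈ 25.7

From dC/dt = 0: 0.00436H* = 0.3, so H* = 68.8.
From dB/dt = 0: 1.49(1 - B*/880) = 0.0174·68.8, giving B* = 880·(1 - 0.804) = 173.
From dH/dt = 0: 0.00847·173 - 0.595 = 0.0338C*, so C* = 0.869/0.0338 = 25.7.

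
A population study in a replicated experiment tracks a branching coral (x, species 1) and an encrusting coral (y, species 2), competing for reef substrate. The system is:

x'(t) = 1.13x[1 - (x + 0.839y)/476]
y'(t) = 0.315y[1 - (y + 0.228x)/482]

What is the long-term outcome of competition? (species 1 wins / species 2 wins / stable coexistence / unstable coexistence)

Compare the nullcline intercepts: K1/α12 = 476/0.839 = 567 > K2 = 482; K2/α21 = 482/0.228 = 2110 > K1 = 476.
Since both inequalities hold, each species can invade when rare, so the interior equilibrium is stable.

stable coexistence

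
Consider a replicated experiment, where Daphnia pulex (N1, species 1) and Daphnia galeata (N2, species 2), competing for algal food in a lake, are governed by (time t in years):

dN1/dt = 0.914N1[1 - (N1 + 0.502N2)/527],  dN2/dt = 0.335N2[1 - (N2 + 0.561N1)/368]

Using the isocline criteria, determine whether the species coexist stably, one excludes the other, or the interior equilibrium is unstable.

stable coexistence

Compare the nullcline intercepts: K1/α12 = 527/0.502 = 1050 > K2 = 368; K2/α21 = 368/0.561 = 656 > K1 = 527.
Since both inequalities hold, each species can invade when rare, so the interior equilibrium is stable.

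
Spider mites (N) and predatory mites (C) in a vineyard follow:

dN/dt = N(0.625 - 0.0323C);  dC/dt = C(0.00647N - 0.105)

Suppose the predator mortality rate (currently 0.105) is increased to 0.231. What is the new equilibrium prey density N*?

At the interior fixed point, setting dC/dt = 0 with C > 0 fixes N* = (predator death rate)/(NC coefficient) — independent of the other coefficients.
With the change, N* = 0.231/0.00647 = 35.7; it rises from 16.2.

N* ≈ 35.7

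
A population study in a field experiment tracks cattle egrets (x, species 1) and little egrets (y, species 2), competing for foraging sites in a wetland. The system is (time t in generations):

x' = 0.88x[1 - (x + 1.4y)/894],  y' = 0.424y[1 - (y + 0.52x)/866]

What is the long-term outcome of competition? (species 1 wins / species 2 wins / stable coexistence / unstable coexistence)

Compare the nullcline intercepts: K1/α12 = 894/1.4 = 639 < K2 = 866; K2/α21 = 866/0.52 = 1670 > K1 = 894.
Since the inequalities point opposite ways, species 2 can invade but species 1 cannot.

species 2 excludes species 1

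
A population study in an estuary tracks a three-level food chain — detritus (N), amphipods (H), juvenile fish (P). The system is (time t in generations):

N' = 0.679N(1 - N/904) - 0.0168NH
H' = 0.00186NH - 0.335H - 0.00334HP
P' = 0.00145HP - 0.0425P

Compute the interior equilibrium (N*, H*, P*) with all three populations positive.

N* ≈ 248, H* ≈ 29.3, P* ≈ 38

From dP/dt = 0: 0.00145H* = 0.0425, so H* = 29.3.
From dN/dt = 0: 0.679(1 - N*/904) = 0.0168·29.3, giving N* = 904·(1 - 0.725) = 248.
From dH/dt = 0: 0.00186·248 - 0.335 = 0.00334P*, so P* = 0.127/0.00334 = 38.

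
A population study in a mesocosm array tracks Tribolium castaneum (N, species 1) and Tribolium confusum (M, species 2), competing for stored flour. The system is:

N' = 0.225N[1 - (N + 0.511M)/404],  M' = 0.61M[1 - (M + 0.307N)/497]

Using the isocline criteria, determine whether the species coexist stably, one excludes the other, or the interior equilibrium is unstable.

stable coexistence

Compare the nullcline intercepts: K1/α12 = 404/0.511 = 791 > K2 = 497; K2/α21 = 497/0.307 = 1620 > K1 = 404.
Since both inequalities hold, each species can invade when rare, so the interior equilibrium is stable.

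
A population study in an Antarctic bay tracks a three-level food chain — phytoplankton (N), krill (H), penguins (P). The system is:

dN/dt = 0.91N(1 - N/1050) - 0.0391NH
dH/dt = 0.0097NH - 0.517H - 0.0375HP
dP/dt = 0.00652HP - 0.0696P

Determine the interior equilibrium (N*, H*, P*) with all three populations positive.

N* ≈ 568, H* ≈ 10.7, P* ≈ 133

From dP/dt = 0: 0.00652H* = 0.0696, so H* = 10.7.
From dN/dt = 0: 0.91(1 - N*/1050) = 0.0391·10.7, giving N* = 1050·(1 - 0.459) = 568.
From dH/dt = 0: 0.0097·568 - 0.517 = 0.0375P*, so P* = 5/0.0375 = 133.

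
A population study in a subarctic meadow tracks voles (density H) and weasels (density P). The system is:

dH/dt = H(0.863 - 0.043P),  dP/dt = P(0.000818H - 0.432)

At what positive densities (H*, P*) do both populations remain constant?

Set dP/dt = 0 with P > 0: 0.000818H - 0.432 = 0, so H* = 0.432/0.000818 = 528.
Set dH/dt = 0 with H > 0: 0.863 - 0.043P = 0, so P* = 0.863/0.043 = 20.1.

H* ≈ 528, P* ≈ 20.1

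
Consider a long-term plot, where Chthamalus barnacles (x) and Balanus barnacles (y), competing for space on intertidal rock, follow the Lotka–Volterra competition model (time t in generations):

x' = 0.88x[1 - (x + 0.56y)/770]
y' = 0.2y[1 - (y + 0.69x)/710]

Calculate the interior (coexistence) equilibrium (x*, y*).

Setting both brackets to zero gives the nullclines x + 0.56y = 770 and 0.69x + y = 710.
Substituting y = 710 - 0.69x into the first: x(1 - 0.56·0.69) = 770 - 0.56·710.
So x* = 372/0.614 = 607, and then y* = 710 - 0.69·607 = 291.

x* ≈ 607, y* ≈ 291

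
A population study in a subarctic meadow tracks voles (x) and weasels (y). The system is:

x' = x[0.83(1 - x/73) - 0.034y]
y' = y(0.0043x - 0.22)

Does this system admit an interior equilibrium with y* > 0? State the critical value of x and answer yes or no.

Threshold x = 51.2; K > 51.2, so yes, the predator persists.

The predator equation gives dy/dt > 0 only when x > 0.22/0.0043 = 51.2.
Without the predator, x → K = 73. Since 73 > 51.2, the predator can invade and persist.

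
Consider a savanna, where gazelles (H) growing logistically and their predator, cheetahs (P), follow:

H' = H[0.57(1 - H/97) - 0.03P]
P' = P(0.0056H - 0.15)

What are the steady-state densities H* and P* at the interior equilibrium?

H* ≈ 26.8, P* ≈ 13.8

From dP/dt = 0 with P > 0: 0.0056H* = 0.15, so H* = 26.8.
Substitute into dH/dt = 0: 0.57(1 - 26.8/97) = 0.03P*.
The bracket is 0.724, giving P* = 0.413/0.03 = 13.8.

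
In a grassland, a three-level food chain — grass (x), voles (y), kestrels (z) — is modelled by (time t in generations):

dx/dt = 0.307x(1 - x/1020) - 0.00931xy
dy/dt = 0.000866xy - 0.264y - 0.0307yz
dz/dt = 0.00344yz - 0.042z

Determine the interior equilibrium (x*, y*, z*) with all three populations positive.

x* ≈ 642, y* ≈ 12.2, z* ≈ 9.52

From dz/dt = 0: 0.00344y* = 0.042, so y* = 12.2.
From dx/dt = 0: 0.307(1 - x*/1020) = 0.00931·12.2, giving x* = 1020·(1 - 0.37) = 642.
From dy/dt = 0: 0.000866·642 - 0.264 = 0.0307z*, so z* = 0.292/0.0307 = 9.52.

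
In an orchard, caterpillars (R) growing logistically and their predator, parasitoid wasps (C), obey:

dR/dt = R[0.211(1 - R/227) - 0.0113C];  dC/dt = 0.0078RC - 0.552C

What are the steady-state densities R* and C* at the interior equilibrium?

From dC/dt = 0 with C > 0: 0.0078R* = 0.552, so R* = 70.8.
Substitute into dR/dt = 0: 0.211(1 - 70.8/227) = 0.0113C*.
The bracket is 0.688, giving C* = 0.145/0.0113 = 12.9.

R* ≈ 70.8, C* ≈ 12.9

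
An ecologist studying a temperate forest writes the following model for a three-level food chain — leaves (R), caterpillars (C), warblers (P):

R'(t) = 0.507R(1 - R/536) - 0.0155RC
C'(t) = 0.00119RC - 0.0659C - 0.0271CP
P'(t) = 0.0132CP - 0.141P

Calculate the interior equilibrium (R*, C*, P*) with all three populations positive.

From dP/dt = 0: 0.0132C* = 0.141, so C* = 10.7.
From dR/dt = 0: 0.507(1 - R*/536) = 0.0155·10.7, giving R* = 536·(1 - 0.327) = 361.
From dC/dt = 0: 0.00119·361 - 0.0659 = 0.0271P*, so P* = 0.364/0.0271 = 13.4.

R* ≈ 361, C* ≈ 10.7, P* ≈ 13.4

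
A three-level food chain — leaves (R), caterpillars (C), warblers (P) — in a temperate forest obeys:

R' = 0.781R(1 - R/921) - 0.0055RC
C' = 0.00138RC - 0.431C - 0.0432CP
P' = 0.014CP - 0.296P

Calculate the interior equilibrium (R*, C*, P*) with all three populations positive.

From dP/dt = 0: 0.014C* = 0.296, so C* = 21.1.
From dR/dt = 0: 0.781(1 - R*/921) = 0.0055·21.1, giving R* = 921·(1 - 0.149) = 784.
From dC/dt = 0: 0.00138·784 - 0.431 = 0.0432P*, so P* = 0.651/0.0432 = 15.1.

R* ≈ 784, C* ≈ 21.1, P* ≈ 15.1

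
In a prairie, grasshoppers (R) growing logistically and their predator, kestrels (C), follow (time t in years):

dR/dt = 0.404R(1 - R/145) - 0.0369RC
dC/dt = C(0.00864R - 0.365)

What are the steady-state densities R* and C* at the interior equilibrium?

From dC/dt = 0 with C > 0: 0.00864R* = 0.365, so R* = 42.2.
Substitute into dR/dt = 0: 0.404(1 - 42.2/145) = 0.0369C*.
The bracket is 0.709, giving C* = 0.286/0.0369 = 7.76.

R* ≈ 42.2, C* ≈ 7.76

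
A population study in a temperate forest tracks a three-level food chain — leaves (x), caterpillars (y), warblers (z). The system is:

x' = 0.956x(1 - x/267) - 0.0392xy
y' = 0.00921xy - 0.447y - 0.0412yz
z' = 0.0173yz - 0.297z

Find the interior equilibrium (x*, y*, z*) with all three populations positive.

From dz/dt = 0: 0.0173y* = 0.297, so y* = 17.2.
From dx/dt = 0: 0.956(1 - x*/267) = 0.0392·17.2, giving x* = 267·(1 - 0.704) = 79.
From dy/dt = 0: 0.00921·79 - 0.447 = 0.0412z*, so z* = 0.281/0.0412 = 6.82.

x* ≈ 79, y* ≈ 17.2, z* ≈ 6.82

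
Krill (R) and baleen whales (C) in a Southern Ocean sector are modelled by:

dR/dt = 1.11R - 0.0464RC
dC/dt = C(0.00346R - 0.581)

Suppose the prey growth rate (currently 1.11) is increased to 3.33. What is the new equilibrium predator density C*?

C* ≈ 71.8

At the interior fixed point, setting dR/dt = 0 with R > 0 fixes C* = (prey growth rate)/(RC coefficient) — independent of the other coefficients.
With the change, C* = 3.33/0.0464 = 71.8; it rises from 23.9.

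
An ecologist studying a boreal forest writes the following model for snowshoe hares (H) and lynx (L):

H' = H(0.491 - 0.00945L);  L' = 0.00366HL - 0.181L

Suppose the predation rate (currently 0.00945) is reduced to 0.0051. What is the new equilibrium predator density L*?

At the interior fixed point, setting dH/dt = 0 with H > 0 fixes L* = (prey growth rate)/(HL coefficient) — independent of the other coefficients.
With the change, L* = 0.491/0.0051 = 96.3; it rises from 52.

L* ≈ 96.3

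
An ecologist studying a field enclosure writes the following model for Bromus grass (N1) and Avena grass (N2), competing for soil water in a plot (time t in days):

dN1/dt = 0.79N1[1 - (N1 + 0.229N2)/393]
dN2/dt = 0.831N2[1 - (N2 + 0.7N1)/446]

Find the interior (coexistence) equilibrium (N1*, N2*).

Setting both brackets to zero gives the nullclines N1 + 0.229N2 = 393 and 0.7N1 + N2 = 446.
Substituting N2 = 446 - 0.7N1 into the first: N1(1 - 0.229·0.7) = 393 - 0.229·446.
So N1* = 291/0.84 = 346, and then N2* = 446 - 0.7·346 = 204.

N1* ≈ 346, N2* ≈ 204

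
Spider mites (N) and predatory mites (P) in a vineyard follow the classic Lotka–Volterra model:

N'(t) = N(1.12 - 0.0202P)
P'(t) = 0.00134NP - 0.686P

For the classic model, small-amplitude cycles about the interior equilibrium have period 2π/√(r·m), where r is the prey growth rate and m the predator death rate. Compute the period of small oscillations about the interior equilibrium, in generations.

T ≈ 7.17 generations

Here r = 1.12 and m = 0.686, so r·m = 0.768.
ω = √0.768 = 0.877 per generation, hence T = 2π/ω ≈ 7.17 generations.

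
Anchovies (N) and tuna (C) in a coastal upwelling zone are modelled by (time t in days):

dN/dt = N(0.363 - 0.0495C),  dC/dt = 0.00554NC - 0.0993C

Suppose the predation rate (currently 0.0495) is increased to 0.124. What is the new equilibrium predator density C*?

C* ≈ 2.93

At the interior fixed point, setting dN/dt = 0 with N > 0 fixes C* = (prey growth rate)/(NC coefficient) — independent of the other coefficients.
With the change, C* = 0.363/0.124 = 2.93; it falls from 7.33.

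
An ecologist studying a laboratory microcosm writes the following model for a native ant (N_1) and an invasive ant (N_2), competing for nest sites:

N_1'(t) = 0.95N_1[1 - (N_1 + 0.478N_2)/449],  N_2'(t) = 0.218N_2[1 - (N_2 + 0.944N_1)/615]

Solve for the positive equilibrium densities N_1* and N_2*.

N_1* ≈ 283, N_2* ≈ 348

Setting both brackets to zero gives the nullclines N_1 + 0.478N_2 = 449 and 0.944N_1 + N_2 = 615.
Substituting N_2 = 615 - 0.944N_1 into the first: N_1(1 - 0.478·0.944) = 449 - 0.478·615.
So N_1* = 155/0.549 = 283, and then N_2* = 615 - 0.944·283 = 348.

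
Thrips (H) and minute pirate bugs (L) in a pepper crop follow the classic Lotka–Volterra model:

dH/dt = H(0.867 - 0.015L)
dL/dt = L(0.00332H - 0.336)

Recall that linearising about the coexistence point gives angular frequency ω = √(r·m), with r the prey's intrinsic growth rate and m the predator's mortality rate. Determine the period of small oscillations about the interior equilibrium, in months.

Here r = 0.867 and m = 0.336, so r·m = 0.291.
ω = √0.291 = 0.54 per month, hence T = 2π/ω ≈ 11.6 months.

T ≈ 11.6 months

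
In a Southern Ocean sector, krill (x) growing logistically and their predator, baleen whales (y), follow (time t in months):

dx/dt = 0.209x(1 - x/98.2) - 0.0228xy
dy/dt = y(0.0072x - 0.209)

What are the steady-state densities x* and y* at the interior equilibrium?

From dy/dt = 0 with y > 0: 0.0072x* = 0.209, so x* = 29.
Substitute into dx/dt = 0: 0.209(1 - 29/98.2) = 0.0228y*.
The bracket is 0.704, giving y* = 0.147/0.0228 = 6.46.

x* ≈ 29, y* ≈ 6.46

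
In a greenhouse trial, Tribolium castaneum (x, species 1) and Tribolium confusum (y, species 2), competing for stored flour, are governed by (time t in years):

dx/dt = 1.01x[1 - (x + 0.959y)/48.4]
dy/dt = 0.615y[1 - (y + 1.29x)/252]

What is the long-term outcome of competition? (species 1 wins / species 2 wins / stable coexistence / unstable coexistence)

Compare the nullcline intercepts: K1/α12 = 48.4/0.959 = 50.5 < K2 = 252; K2/α21 = 252/1.29 = 195 > K1 = 48.4.
Since the inequalities point opposite ways, species 2 can invade but species 1 cannot.

species 2 excludes species 1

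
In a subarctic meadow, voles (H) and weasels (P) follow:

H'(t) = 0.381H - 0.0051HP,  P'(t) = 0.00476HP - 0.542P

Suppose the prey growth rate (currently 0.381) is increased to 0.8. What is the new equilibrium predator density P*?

P* ≈ 157

At the interior fixed point, setting dH/dt = 0 with H > 0 fixes P* = (prey growth rate)/(HP coefficient) — independent of the other coefficients.
With the change, P* = 0.8/0.0051 = 157; it rises from 74.7.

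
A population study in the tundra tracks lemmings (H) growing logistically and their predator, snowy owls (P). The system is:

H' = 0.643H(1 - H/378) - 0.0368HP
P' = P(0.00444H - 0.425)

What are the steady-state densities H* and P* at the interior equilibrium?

H* ≈ 95.7, P* ≈ 13

From dP/dt = 0 with P > 0: 0.00444H* = 0.425, so H* = 95.7.
Substitute into dH/dt = 0: 0.643(1 - 95.7/378) = 0.0368P*.
The bracket is 0.747, giving P* = 0.48/0.0368 = 13.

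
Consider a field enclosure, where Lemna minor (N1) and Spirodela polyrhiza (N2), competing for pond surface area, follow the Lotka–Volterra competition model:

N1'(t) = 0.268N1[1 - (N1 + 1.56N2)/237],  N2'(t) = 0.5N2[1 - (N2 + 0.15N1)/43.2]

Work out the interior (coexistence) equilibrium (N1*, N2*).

N1* ≈ 221, N2* ≈ 9.99

Setting both brackets to zero gives the nullclines N1 + 1.56N2 = 237 and 0.15N1 + N2 = 43.2.
Substituting N2 = 43.2 - 0.15N1 into the first: N1(1 - 1.56·0.15) = 237 - 1.56·43.2.
So N1* = 170/0.766 = 221, and then N2* = 43.2 - 0.15·221 = 9.99.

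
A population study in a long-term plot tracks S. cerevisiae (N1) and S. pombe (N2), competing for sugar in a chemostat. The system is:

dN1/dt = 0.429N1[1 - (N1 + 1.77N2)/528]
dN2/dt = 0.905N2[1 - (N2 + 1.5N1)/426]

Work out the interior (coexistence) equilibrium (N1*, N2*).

N1* ≈ 137, N2* ≈ 221

Setting both brackets to zero gives the nullclines N1 + 1.77N2 = 528 and 1.5N1 + N2 = 426.
Substituting N2 = 426 - 1.5N1 into the first: N1(1 - 1.77·1.5) = 528 - 1.77·426.
So N1* = -226/-1.66 = 137, and then N2* = 426 - 1.5·137 = 221.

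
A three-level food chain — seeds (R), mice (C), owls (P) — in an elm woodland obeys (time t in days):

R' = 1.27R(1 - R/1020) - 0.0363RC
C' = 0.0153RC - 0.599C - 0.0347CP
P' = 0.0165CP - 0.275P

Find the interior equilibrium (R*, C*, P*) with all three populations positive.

From dP/dt = 0: 0.0165C* = 0.275, so C* = 16.7.
From dR/dt = 0: 1.27(1 - R*/1020) = 0.0363·16.7, giving R* = 1020·(1 - 0.476) = 534.
From dC/dt = 0: 0.0153·534 - 0.599 = 0.0347P*, so P* = 7.57/0.0347 = 218.

R* ≈ 534, C* ≈ 16.7, P* ≈ 218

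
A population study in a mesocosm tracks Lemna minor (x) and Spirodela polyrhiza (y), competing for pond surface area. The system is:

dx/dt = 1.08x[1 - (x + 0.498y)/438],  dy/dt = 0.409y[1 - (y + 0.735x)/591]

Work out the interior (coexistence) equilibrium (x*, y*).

Setting both brackets to zero gives the nullclines x + 0.498y = 438 and 0.735x + y = 591.
Substituting y = 591 - 0.735x into the first: x(1 - 0.498·0.735) = 438 - 0.498·591.
So x* = 144/0.634 = 227, and then y* = 591 - 0.735·227 = 424.

x* ≈ 227, y* ≈ 424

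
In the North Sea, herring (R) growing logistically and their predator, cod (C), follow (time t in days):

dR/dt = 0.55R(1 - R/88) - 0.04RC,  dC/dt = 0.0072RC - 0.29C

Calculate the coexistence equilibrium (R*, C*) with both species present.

R* ≈ 40.3, C* ≈ 7.46

From dC/dt = 0 with C > 0: 0.0072R* = 0.29, so R* = 40.3.
Substitute into dR/dt = 0: 0.55(1 - 40.3/88) = 0.04C*.
The bracket is 0.542, giving C* = 0.298/0.04 = 7.46.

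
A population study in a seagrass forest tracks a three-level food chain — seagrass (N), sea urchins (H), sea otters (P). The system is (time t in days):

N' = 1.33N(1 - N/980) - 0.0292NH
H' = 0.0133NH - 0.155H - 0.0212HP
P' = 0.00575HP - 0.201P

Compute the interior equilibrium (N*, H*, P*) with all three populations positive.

N* ≈ 228, H* ≈ 35, P* ≈ 136

From dP/dt = 0: 0.00575H* = 0.201, so H* = 35.
From dN/dt = 0: 1.33(1 - N*/980) = 0.0292·35, giving N* = 980·(1 - 0.767) = 228.
From dH/dt = 0: 0.0133·228 - 0.155 = 0.0212P*, so P* = 2.88/0.0212 = 136.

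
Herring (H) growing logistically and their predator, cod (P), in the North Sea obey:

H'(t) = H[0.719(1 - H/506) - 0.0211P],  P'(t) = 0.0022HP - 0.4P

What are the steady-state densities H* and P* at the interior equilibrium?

From dP/dt = 0 with P > 0: 0.0022H* = 0.4, so H* = 182.
Substitute into dH/dt = 0: 0.719(1 - 182/506) = 0.0211P*.
The bracket is 0.641, giving P* = 0.461/0.0211 = 21.8.

H* ≈ 182, P* ≈ 21.8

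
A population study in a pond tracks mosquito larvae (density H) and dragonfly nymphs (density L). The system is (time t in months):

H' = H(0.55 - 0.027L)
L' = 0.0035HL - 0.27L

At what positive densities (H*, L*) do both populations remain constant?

H* ≈ 77.1, L* ≈ 20.4

Set dL/dt = 0 with L > 0: 0.0035H - 0.27 = 0, so H* = 0.27/0.0035 = 77.1.
Set dH/dt = 0 with H > 0: 0.55 - 0.027L = 0, so L* = 0.55/0.027 = 20.4.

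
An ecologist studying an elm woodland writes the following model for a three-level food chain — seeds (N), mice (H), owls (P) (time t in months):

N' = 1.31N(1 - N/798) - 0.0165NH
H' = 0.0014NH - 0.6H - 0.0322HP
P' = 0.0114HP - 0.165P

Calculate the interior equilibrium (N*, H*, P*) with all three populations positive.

From dP/dt = 0: 0.0114H* = 0.165, so H* = 14.5.
From dN/dt = 0: 1.31(1 - N*/798) = 0.0165·14.5, giving N* = 798·(1 - 0.182) = 653.
From dH/dt = 0: 0.0014·653 - 0.6 = 0.0322P*, so P* = 0.314/0.0322 = 9.74.

N* ≈ 653, H* ≈ 14.5, P* ≈ 9.74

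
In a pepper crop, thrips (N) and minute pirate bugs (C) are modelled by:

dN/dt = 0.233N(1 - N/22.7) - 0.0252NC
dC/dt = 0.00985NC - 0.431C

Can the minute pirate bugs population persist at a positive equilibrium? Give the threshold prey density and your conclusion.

Threshold N = 43.8; K < 43.8, so no, the predator goes extinct.

The predator equation gives dC/dt > 0 only when N > 0.431/0.00985 = 43.8.
Without the predator, N → K = 22.7. Since 22.7 < 43.8, the predator cannot invade.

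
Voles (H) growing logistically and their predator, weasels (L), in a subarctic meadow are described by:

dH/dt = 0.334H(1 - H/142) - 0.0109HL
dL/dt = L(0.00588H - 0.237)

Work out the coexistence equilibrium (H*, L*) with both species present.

H* ≈ 40.3, L* ≈ 21.9

From dL/dt = 0 with L > 0: 0.00588H* = 0.237, so H* = 40.3.
Substitute into dH/dt = 0: 0.334(1 - 40.3/142) = 0.0109L*.
The bracket is 0.716, giving L* = 0.239/0.0109 = 21.9.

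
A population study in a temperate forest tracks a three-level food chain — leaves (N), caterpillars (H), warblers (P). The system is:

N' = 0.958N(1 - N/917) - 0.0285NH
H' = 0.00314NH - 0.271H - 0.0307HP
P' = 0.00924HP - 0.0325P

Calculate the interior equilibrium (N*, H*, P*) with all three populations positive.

From dP/dt = 0: 0.00924H* = 0.0325, so H* = 3.52.
From dN/dt = 0: 0.958(1 - N*/917) = 0.0285·3.52, giving N* = 917·(1 - 0.105) = 821.
From dH/dt = 0: 0.00314·821 - 0.271 = 0.0307P*, so P* = 2.31/0.0307 = 75.1.

N* ≈ 821, H* ≈ 3.52, P* ≈ 75.1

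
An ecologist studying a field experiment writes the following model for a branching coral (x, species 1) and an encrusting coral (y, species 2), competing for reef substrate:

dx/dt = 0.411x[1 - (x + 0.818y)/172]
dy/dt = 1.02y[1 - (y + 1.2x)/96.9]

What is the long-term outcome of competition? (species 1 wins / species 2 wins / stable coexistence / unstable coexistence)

Compare the nullcline intercepts: K1/α12 = 172/0.818 = 210 > K2 = 96.9; K2/α21 = 96.9/1.2 = 80.8 < K1 = 172.
Since the inequalities point opposite ways, species 1 can invade but species 2 cannot.

species 1 excludes species 2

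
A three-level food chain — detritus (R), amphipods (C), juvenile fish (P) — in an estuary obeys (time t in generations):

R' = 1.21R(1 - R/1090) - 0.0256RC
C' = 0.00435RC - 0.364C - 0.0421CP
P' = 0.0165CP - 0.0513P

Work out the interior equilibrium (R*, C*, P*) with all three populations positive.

R* ≈ 1020, C* ≈ 3.11, P* ≈ 96.6

From dP/dt = 0: 0.0165C* = 0.0513, so C* = 3.11.
From dR/dt = 0: 1.21(1 - R*/1090) = 0.0256·3.11, giving R* = 1090·(1 - 0.0658) = 1020.
From dC/dt = 0: 0.00435·1020 - 0.364 = 0.0421P*, so P* = 4.07/0.0421 = 96.6.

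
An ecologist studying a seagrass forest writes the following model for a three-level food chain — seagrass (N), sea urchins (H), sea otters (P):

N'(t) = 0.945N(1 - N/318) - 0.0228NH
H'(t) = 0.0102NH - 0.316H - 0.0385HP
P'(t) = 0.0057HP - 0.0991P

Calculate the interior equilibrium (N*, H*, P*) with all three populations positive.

From dP/dt = 0: 0.0057H* = 0.0991, so H* = 17.4.
From dN/dt = 0: 0.945(1 - N*/318) = 0.0228·17.4, giving N* = 318·(1 - 0.419) = 185.
From dH/dt = 0: 0.0102·185 - 0.316 = 0.0385P*, so P* = 1.57/0.0385 = 40.7.

N* ≈ 185, H* ≈ 17.4, P* ≈ 40.7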